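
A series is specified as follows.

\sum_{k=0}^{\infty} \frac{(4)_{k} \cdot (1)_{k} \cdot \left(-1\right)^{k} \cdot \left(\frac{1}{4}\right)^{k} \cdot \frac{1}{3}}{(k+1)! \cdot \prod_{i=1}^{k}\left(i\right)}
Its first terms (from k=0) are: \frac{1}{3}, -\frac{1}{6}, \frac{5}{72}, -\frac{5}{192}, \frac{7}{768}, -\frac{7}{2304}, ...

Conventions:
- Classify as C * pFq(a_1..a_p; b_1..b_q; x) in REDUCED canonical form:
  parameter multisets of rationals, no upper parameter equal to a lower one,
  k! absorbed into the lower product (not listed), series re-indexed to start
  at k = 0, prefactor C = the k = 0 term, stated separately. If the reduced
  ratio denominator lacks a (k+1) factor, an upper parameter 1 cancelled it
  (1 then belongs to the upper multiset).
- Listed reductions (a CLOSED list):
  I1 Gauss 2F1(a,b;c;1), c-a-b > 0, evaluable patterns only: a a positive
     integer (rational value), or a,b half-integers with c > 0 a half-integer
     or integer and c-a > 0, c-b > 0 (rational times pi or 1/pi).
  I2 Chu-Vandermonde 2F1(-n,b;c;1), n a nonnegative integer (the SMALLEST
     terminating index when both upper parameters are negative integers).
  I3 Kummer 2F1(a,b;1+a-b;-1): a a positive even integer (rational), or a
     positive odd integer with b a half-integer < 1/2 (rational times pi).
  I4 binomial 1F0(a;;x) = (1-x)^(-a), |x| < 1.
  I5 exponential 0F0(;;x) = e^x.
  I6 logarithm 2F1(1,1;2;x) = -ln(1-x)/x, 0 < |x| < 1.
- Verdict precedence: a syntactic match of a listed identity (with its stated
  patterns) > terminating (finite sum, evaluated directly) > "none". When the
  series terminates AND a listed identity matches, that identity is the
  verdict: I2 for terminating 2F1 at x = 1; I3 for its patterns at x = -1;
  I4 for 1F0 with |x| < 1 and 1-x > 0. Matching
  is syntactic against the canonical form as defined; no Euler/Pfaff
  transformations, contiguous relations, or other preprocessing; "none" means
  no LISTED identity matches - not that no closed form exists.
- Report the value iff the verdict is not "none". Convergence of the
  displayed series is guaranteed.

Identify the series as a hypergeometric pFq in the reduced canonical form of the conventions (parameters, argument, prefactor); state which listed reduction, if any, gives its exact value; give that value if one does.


Canonical form: C = \frac{1}{3} times 2F1 with upper {1, 4}, lower {2}, x = -\frac{1}{4}. Verdict: none (x = -\frac{1}{4}): each listed identity misses the multisets {1, 4} ; {2}.

Key step: t_0 being \frac{1}{3}, the denominator's factorial ratio (C = 1/3) is a lower Pochhammer.
Consecutive-term ratio: r(k) = -\frac{1}{4} * (k+1) (k+4) / [(k+2) (k+1)] - rational in k. x = -\frac{1}{4}; t_0 = \frac{1}{3}; negate the roots.


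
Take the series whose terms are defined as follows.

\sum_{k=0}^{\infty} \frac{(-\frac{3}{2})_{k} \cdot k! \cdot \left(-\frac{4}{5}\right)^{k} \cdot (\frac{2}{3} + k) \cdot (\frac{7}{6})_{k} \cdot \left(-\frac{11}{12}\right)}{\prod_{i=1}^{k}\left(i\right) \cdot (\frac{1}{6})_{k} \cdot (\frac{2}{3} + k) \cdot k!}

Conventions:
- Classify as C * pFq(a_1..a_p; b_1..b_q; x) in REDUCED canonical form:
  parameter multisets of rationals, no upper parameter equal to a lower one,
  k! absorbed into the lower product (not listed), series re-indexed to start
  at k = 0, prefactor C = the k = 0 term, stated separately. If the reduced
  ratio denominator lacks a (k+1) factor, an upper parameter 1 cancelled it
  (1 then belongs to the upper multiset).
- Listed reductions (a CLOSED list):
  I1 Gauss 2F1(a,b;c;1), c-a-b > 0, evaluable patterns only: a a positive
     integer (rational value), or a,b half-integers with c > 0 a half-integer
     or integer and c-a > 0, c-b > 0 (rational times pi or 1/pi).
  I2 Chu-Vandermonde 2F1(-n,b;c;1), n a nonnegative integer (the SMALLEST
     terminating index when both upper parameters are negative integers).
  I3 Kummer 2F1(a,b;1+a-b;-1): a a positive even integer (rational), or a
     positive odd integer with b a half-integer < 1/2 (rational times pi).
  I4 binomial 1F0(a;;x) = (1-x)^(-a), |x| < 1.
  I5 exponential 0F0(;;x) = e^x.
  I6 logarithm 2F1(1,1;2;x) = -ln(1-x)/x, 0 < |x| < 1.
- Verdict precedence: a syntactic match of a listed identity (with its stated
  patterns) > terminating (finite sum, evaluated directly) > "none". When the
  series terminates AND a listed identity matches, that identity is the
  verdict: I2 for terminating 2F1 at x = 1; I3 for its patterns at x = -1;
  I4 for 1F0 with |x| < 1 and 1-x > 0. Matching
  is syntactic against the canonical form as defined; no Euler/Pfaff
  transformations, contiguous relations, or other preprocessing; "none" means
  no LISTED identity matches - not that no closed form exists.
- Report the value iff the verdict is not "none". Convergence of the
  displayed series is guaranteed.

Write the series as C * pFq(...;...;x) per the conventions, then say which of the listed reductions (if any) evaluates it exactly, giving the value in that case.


Prefactor -\frac{11}{12}, argument -\frac{4}{5}: 2F1 with upper {-\frac{3}{2}, \frac{7}{6}} over lower {\frac{1}{6}}. Verdict: none (x = -\frac{4}{5}): each listed identity misses the multisets {-\frac{3}{2}, \frac{7}{6}} ; {\frac{1}{6}}.

Key step: with t_0 = -\frac{11}{12}, the factorial ratio (C = -11/12, x = -4/5) (k+a-1)!/(a-1)! is a rising factorial (a)_k.
Ratio: r(k) = -\frac{4}{5} * (k-\frac{3}{2}) (k+\frac{7}{6}) / [(k+\frac{1}{6}) (k+1)] - rational in k. x = -\frac{4}{5}; t_0 = -\frac{11}{12}; negate the roots.


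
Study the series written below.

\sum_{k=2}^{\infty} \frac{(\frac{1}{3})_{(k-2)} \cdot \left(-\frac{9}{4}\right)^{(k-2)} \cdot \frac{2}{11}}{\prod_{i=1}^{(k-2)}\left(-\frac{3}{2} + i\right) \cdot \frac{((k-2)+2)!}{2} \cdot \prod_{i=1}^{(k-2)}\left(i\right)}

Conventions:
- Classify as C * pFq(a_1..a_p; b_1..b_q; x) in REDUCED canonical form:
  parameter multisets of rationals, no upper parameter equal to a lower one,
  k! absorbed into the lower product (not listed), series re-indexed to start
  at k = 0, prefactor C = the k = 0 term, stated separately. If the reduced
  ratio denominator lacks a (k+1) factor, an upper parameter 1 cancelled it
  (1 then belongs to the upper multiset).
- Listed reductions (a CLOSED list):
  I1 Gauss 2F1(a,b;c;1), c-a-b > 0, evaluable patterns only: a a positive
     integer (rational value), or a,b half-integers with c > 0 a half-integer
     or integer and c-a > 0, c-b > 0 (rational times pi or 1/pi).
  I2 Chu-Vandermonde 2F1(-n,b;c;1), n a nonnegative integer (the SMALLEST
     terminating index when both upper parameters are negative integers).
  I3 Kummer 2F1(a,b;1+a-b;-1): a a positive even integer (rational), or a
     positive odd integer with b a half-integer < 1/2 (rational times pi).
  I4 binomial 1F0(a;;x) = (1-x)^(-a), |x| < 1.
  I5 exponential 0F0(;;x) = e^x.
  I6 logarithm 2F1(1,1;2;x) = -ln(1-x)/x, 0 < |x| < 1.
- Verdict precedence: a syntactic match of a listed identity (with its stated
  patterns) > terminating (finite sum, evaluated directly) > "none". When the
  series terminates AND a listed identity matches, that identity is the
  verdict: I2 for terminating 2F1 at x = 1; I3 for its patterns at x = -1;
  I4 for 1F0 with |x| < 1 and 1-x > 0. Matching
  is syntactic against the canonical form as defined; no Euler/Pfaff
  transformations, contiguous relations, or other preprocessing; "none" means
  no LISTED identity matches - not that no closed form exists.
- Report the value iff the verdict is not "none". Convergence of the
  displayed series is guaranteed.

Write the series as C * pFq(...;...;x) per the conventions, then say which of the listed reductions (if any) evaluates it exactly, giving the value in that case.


The series (x = -\frac{9}{4}) is 1F2: upper {\frac{1}{3}}, lower {-\frac{1}{2}, 3}, prefactor \frac{2}{11}. Verdict: none - this 1F2 at x = -\frac{9}{4} matches no listed pattern, and upper {\frac{1}{3}} holds no stopper.

Key step: from the first term \frac{2}{11}: the lower running product (C = 2/11, x = -9/4) is a rising factorial.
Ratio: r(k) = -\frac{9}{4} * (k+\frac{1}{3}) / [(k-\frac{1}{2}) (k+3) (k+1)] - poly over poly, x = -\frac{9}{4} from leading terms; C = \frac{2}{11} at k = 0.


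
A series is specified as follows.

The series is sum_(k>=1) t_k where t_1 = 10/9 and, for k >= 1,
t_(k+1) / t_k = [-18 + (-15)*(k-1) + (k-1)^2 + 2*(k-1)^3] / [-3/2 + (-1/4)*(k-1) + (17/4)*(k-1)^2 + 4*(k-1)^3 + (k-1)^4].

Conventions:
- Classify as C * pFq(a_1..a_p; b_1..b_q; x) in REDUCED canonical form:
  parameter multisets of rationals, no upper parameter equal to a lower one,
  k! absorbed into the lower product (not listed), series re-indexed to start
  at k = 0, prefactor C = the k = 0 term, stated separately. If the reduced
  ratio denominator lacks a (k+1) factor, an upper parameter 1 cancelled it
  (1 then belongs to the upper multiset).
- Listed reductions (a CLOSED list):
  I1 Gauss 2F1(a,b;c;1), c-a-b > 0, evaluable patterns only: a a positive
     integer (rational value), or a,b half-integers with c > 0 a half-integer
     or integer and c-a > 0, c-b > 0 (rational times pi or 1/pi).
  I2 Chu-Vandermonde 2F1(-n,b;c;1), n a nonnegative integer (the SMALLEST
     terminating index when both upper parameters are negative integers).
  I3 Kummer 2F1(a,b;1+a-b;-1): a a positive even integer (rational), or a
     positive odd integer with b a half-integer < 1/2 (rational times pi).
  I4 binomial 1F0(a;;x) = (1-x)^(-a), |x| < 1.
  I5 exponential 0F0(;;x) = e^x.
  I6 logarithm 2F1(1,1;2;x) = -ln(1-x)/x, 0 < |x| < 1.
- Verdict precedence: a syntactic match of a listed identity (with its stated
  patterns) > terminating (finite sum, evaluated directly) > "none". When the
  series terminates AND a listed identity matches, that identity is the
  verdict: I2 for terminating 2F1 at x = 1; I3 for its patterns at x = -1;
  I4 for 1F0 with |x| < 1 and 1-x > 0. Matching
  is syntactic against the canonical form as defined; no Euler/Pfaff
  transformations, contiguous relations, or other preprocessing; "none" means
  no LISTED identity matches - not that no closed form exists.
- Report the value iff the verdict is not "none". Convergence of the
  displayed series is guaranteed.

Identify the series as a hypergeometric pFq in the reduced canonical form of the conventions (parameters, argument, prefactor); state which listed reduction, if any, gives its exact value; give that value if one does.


The tell: t_0 being 10/9, the parameter 2 appears in both the upper and lower lists and cancels (alongside the other common factor).
Adjacent-term ratio: r(k) = 2 * (k-3) / [(k-1/2) (k+1)] - rational; roots negated = parameters, x = 2, C = 10/9.

With C = 10/9: the canonical form is 1F1(-3; -1/2; 2). Verdict: terminating - upper -3 stops the sum at k = 3; the 4 terms are added exactly. Value: -410/27.


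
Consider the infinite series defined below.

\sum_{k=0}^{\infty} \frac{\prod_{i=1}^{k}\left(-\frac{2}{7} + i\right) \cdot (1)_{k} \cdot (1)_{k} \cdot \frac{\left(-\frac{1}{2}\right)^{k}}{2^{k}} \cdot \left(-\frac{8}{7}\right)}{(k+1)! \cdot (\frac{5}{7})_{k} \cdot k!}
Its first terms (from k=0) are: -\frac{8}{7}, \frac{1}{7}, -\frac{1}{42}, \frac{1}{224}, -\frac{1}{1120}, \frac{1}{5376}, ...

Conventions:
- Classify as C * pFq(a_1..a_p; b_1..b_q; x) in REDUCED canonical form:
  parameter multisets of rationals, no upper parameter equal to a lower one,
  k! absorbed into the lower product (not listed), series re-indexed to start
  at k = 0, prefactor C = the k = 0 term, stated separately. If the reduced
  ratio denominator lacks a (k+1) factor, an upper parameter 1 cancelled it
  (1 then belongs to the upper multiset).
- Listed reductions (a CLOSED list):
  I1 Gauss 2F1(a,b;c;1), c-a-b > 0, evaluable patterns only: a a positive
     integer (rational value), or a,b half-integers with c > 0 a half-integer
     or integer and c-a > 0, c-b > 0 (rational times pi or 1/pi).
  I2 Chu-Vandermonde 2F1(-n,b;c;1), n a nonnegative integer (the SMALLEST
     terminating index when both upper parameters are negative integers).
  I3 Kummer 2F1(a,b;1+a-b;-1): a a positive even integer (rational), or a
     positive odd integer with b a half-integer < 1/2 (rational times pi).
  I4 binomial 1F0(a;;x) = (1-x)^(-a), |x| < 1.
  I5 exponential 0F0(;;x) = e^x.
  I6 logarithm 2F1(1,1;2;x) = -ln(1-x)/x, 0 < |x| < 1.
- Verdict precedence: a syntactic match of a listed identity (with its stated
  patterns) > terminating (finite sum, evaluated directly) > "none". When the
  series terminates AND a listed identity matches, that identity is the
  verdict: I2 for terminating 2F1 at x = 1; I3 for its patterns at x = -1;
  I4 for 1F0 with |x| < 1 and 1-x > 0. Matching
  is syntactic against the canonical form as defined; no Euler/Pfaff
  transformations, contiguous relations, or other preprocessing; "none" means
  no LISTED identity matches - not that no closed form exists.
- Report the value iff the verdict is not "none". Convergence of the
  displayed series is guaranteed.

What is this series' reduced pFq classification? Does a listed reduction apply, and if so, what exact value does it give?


The series (x = -\frac{1}{4}) is 2F1: upper {1, 1}, lower {2}, prefactor -\frac{8}{7}. Verdict: this is the I6 logarithm reduction (the logarithm: parameters (1,1;2), x = -\frac{1}{4}). Value: \left(-\frac{32}{7}\right) \cdot \ln\left(\frac{5}{4}\right).

Structural cue: t_0 being -\frac{8}{7}, the denominator's factorial ratio (C = -8/7, x = -1/4) is a lower Pochhammer.
Consecutive-term ratio: r(k) = -\frac{1}{4} * (k+1) (k+1) / [(k+2) (k+1)] - rational; roots negated = parameters, x = -\frac{1}{4}, C = -\frac{8}{7}.


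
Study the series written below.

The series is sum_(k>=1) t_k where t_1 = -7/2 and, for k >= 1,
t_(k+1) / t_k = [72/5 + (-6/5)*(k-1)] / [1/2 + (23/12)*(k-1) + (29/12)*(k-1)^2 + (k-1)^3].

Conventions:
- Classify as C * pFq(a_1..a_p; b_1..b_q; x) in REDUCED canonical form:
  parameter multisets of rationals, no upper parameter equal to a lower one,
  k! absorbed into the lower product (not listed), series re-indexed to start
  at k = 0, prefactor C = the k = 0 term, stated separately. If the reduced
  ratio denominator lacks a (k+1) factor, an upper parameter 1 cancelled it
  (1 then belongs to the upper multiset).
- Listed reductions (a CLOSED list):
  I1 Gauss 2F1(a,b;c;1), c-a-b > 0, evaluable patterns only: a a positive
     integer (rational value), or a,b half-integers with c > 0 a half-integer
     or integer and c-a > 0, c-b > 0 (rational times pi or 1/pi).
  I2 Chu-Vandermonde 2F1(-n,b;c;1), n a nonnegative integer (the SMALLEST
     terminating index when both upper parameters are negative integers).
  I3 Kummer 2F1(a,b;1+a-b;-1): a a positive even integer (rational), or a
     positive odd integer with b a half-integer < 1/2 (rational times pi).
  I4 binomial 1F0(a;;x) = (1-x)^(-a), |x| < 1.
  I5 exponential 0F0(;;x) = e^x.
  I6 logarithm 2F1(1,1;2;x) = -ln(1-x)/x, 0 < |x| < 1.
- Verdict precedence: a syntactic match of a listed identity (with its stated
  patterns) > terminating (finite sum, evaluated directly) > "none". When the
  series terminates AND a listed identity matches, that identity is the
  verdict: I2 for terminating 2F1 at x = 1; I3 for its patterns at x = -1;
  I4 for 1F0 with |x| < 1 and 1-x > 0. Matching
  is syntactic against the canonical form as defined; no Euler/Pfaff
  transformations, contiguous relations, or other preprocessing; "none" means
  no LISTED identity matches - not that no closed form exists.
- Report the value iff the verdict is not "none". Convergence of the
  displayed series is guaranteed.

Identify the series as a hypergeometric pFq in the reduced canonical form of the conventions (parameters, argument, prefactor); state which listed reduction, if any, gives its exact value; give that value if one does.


The series (x = -6/5) is 1F2: upper {-12}, lower {2/3, 3/4}, prefactor -7/2. Verdict: terminating - upper -12 stops the sum at k = 12; the 13 terms are added exactly. Value: -123560710303191217649929877464549/255580144683949473571777343750.

First insight: x = (-6/5) and factor the ratio over Q (C = -7/2): negated roots = parameters.
Consecutive-term ratio: r(k) = (-6/5) * (k-12) / [(k+2/3) (k+3/4) (k+1)] - poly over poly, x = (-6/5) from leading terms; C = -7/2 at k = 0.


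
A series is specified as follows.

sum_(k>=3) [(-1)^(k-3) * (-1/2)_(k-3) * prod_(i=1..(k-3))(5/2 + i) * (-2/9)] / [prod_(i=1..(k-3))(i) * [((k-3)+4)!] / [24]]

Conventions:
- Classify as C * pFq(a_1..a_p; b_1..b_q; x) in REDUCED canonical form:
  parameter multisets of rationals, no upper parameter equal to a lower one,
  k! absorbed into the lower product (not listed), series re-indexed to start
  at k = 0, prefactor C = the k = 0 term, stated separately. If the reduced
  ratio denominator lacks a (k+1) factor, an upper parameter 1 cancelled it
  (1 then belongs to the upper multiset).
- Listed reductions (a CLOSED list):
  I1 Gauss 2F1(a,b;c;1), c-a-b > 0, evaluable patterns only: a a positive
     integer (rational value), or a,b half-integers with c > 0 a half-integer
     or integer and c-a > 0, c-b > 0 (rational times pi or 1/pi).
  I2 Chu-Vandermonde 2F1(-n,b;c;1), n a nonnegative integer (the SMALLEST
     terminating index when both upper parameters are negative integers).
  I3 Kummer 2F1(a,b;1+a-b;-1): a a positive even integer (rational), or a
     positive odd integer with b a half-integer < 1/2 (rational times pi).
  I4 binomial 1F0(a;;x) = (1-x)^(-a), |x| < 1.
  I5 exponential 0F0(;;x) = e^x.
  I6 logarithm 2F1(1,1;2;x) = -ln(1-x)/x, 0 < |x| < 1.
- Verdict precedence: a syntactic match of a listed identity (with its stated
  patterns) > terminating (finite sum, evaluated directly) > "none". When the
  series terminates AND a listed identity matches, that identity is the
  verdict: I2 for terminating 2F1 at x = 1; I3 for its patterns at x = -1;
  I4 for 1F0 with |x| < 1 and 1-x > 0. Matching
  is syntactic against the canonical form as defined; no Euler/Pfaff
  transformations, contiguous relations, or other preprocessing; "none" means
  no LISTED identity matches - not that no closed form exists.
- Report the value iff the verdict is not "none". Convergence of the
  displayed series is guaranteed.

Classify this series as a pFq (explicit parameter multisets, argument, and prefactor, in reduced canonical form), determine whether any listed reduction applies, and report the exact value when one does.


x = -1 here; the reduced form reads 2F1, upper {-1/2, 7/2}, lower {5}, C = -2/9. Verdict: none here - no I1-I6 shape fits x = -1 with lower {5}.

Key step: x = (-1) and the product of the first k integers (prefactor -2/9) is k!.
Adjacent-term ratio: r(k) = (-1) * (k-1/2) (k+7/2) / [(k+5) (k+1)] - rational in k. x = (-1); t_0 = -2/9; negate the roots.


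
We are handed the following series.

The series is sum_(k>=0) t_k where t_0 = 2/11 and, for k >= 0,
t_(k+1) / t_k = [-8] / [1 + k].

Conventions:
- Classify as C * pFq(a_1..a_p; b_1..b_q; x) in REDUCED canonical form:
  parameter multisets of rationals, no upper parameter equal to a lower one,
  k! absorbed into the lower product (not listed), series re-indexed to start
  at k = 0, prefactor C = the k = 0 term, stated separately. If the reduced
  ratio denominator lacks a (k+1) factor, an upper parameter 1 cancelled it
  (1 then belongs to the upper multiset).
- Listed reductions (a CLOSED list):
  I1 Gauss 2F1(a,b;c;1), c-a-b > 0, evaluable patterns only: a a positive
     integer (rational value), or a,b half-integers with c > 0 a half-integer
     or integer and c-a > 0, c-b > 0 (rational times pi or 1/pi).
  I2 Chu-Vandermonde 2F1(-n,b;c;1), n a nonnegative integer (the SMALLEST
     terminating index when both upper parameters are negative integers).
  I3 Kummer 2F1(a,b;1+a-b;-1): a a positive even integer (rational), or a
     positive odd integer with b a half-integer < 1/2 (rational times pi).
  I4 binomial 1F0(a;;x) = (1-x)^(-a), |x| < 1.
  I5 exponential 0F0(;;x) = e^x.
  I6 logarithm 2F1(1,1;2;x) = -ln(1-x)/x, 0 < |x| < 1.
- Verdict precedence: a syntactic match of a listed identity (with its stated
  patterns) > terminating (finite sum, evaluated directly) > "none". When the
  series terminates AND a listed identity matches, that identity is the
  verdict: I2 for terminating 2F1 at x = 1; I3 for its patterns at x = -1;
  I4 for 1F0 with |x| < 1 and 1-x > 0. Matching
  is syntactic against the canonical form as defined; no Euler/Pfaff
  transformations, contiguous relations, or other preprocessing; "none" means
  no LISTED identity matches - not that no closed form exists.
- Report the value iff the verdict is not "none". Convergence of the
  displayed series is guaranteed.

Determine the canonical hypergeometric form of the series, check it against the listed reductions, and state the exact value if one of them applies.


The tell: t_0 = 2/11 here, and roots of the ratio polynomials (C = 2/11, x = -8) are the negated parameters.
Consecutive-term ratio: r(k) = (-8) * 1 / [(k+1)] - rational in k, leading ratio (-8); with t_0 = 2/11, classification follows.

x = -8 here; the reduced form reads 0F0, upper {-}, lower {-}, C = 2/11. Verdict: the exponential series (I5) matches (the 0F0 exponential series at x = -8). Its exact value is (2/11) * e^(-8).


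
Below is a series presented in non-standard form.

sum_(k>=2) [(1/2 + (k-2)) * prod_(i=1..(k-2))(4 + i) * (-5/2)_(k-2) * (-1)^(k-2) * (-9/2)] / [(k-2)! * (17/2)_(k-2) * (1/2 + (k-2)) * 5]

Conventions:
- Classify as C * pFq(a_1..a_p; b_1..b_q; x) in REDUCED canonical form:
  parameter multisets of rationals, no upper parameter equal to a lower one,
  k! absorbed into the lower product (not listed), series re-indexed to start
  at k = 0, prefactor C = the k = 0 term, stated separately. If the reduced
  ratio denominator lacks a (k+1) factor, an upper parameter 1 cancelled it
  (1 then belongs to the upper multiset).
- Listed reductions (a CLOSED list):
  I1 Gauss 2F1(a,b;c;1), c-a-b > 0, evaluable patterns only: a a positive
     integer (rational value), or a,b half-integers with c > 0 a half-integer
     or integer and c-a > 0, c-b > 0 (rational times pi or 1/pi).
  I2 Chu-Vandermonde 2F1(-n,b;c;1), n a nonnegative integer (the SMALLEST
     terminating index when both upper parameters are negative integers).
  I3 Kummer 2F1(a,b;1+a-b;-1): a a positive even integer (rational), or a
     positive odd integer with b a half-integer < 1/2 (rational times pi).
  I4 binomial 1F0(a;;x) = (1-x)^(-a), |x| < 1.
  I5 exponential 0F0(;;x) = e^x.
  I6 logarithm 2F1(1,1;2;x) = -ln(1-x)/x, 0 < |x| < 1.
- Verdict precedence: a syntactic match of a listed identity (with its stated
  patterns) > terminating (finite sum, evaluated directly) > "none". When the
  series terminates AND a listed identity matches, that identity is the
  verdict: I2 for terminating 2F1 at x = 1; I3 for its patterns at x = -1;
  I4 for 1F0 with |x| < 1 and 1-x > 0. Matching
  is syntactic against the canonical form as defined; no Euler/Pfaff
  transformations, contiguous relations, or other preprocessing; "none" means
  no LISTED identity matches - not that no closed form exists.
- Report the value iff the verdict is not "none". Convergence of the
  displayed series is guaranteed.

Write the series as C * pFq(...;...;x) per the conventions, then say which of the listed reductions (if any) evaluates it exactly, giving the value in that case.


With C = -9/10: the canonical form is 2F1(-5/2, 5; 17/2; -1). Verdict (x = -1): Kummer (I3) applies (x = -1; c = 17/2 equals 1+a-b for upper {-5/2, 5}: listed pattern). Value: (-243243/262144) * pi.

The tell: t_0 being -9/10, the factor k + 1/2 cancels (top and bottom), leaving prefactor -9/10.
Consecutive-term ratio: r(k) = (-1) * (k-5/2) (k+5) / [(k+17/2) (k+1)] - rational in k, leading ratio (-1); with t_0 = -9/10, classification follows.


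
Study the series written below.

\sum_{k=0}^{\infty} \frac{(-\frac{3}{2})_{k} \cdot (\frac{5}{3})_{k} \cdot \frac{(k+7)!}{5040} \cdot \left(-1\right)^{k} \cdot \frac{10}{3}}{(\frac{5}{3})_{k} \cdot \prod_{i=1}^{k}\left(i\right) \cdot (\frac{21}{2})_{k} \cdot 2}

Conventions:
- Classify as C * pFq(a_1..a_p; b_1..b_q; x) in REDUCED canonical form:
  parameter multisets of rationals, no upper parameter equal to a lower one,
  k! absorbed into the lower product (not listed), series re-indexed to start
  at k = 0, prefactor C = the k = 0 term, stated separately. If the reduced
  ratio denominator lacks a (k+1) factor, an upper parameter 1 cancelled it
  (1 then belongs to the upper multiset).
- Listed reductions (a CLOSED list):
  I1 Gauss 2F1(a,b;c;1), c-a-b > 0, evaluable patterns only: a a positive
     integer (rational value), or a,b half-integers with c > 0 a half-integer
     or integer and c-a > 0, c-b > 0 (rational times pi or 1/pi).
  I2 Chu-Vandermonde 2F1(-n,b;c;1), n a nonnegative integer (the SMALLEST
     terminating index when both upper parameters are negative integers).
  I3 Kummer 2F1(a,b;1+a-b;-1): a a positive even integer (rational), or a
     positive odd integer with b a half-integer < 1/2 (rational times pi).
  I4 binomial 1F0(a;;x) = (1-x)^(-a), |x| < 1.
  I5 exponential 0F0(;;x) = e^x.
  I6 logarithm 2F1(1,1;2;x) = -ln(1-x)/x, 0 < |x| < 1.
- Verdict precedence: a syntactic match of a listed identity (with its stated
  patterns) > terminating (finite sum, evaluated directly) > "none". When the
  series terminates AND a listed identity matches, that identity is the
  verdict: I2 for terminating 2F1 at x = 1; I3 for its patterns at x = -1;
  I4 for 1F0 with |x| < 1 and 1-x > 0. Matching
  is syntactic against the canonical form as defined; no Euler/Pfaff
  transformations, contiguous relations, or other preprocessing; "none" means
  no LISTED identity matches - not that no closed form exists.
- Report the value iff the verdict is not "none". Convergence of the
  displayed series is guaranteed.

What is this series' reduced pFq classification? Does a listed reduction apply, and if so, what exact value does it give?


Canonical form: C = \frac{5}{3} times 2F1 with upper {-\frac{3}{2}, 8}, lower {\frac{21}{2}}, x = -1. Verdict: the Kummer evaluation I3 matches (x = -1; c = \frac{21}{2} equals 1+a-b for upper {-\frac{3}{2}, 8}: listed pattern). Exact value: \frac{20995}{5376}.

The tell: t_0 = \frac{5}{3} here, and the constant factors (C = 5/3, x = -1) combine into one prefactor.
Ratio: r(k) = -1 * (k-\frac{3}{2}) (k+8) / [(k+\frac{21}{2}) (k+1)] - rational in k, leading ratio -1; with t_0 = \frac{5}{3}, classification follows.


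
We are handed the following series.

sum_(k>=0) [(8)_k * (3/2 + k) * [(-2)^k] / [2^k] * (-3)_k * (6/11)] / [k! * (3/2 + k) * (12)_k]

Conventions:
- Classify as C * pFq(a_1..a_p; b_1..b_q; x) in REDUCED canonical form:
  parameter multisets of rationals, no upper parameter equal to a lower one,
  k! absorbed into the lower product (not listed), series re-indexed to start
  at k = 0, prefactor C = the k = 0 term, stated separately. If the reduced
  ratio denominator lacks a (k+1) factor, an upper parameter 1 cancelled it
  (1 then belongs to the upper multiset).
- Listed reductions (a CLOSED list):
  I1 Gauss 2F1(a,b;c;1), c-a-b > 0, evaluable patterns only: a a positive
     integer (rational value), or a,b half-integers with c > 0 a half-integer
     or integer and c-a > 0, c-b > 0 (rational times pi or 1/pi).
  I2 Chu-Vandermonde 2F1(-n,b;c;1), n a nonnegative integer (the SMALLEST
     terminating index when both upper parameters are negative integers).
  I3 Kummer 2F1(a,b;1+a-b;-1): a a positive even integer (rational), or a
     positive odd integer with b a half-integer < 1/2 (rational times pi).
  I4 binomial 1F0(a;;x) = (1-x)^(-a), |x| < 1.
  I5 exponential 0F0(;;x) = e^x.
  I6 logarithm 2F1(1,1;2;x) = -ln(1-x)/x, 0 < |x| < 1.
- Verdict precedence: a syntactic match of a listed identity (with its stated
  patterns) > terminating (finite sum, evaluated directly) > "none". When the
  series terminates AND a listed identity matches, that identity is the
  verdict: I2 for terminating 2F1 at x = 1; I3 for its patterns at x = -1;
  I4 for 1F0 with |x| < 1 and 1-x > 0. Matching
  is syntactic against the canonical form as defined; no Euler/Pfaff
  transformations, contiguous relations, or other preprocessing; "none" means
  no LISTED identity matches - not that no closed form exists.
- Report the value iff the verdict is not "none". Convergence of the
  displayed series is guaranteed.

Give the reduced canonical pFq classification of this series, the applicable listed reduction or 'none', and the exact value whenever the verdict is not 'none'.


Reduced: x = -1, 2F1, upper = {-3, 8}, lower = {12}, C = 6/11. Verdict: the Kummer evaluation I3 matches (x = -1; c = 12 equals 1+a-b for upper {-3, 8}: listed pattern). Hence: 18/7.

Key observation: with t_0 = 6/11, the factor k + 3/2 cancels (top and bottom), leaving C = 6/11, x = -1.
Consecutive-term ratio: r(k) = (-1) * (k-3) (k+8) / [(k+12) (k+1)] ; factor over Q: parameters, x = (-1), and C = 6/11.


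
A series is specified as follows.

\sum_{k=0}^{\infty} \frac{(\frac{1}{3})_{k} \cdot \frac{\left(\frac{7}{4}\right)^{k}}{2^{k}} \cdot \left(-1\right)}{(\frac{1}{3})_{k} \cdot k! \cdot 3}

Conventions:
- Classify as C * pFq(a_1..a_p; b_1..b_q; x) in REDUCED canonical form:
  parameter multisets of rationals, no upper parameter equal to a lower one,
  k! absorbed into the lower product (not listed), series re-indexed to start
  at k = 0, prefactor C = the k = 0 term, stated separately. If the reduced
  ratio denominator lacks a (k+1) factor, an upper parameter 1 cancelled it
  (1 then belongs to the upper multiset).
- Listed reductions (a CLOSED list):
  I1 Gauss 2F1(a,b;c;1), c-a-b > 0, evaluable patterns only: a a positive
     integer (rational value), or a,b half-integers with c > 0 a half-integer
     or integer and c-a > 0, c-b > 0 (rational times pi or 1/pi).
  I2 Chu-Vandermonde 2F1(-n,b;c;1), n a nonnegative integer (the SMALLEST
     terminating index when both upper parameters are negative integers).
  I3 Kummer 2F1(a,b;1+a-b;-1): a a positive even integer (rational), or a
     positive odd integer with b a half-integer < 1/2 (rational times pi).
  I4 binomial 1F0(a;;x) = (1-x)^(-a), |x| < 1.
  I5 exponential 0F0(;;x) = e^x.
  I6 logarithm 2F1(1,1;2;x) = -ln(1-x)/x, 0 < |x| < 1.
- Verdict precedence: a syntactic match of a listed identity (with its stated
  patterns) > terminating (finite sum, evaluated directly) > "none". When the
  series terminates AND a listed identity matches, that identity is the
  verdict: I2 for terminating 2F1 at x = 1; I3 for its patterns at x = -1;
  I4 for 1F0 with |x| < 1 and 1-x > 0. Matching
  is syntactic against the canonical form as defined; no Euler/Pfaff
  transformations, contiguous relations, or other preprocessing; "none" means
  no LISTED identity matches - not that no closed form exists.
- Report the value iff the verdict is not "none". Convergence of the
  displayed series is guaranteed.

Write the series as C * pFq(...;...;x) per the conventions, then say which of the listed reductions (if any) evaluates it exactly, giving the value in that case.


Prefactor -\frac{1}{3}, argument \frac{7}{8}: 0F0 with upper {-} over lower {-}. Verdict (x = \frac{7}{8}): the I5 exponential reduction applies (the 0F0 exponential series at x = \frac{7}{8}). Hence: \left(-\frac{1}{3}\right) \cdot e^{\frac{7}{8}}.

The tell: t_0 = -\frac{1}{3} here, and the two k-th powers (prefactor -1/3) combine into one argument.
Term ratio: r(k) = \frac{7}{8} * 1 / [(k+1)] ; factor over Q: parameters, x = \frac{7}{8}, and C = -\frac{1}{3}.


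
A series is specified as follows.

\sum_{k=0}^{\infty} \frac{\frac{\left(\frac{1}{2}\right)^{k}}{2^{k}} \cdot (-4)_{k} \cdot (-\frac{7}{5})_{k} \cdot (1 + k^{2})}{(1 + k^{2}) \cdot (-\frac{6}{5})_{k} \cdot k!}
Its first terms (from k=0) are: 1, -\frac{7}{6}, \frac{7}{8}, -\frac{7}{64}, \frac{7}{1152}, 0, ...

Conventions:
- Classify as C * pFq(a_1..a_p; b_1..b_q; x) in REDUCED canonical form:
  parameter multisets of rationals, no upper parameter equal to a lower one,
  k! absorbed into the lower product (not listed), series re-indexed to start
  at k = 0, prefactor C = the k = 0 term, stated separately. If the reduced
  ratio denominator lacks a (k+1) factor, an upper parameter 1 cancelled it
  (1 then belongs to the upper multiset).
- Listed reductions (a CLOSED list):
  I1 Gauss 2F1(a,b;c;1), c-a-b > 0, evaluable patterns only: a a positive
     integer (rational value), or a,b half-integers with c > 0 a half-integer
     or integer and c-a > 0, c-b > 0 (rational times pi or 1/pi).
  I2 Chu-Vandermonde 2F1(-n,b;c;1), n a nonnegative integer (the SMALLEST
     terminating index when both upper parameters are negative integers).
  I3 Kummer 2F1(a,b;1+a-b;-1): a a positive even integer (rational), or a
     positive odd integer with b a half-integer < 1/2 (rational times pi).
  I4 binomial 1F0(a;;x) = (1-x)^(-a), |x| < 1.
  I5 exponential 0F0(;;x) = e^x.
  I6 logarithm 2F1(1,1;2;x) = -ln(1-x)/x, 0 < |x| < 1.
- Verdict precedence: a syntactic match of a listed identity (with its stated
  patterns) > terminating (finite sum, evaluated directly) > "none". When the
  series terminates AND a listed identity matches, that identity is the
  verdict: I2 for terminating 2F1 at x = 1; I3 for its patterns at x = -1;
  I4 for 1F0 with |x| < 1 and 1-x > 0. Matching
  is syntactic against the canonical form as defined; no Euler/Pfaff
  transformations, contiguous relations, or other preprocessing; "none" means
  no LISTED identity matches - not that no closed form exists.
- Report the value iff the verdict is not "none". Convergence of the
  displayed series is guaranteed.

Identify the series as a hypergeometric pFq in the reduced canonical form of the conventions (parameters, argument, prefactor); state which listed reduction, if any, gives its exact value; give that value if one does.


Classification (C = 1): 2F1 with upper {-4, -\frac{7}{5}}, lower {-\frac{6}{5}}, argument x = \frac{1}{4}. Verdict: terminating - no listed pattern fits, but -4 in the upper list cuts the series at k = 4; direct evaluation. Value: \frac{697}{1152}.

Key step: t_0 being 1, the two k-th powers (C = 1, x = 1/4) combine into one argument.
Consecutive-term ratio: r(k) = \frac{1}{4} * (k-4) (k-\frac{7}{5}) / [(k-\frac{6}{5}) (k+1)] - rational; roots negated = parameters, x = \frac{1}{4}, C = 1.


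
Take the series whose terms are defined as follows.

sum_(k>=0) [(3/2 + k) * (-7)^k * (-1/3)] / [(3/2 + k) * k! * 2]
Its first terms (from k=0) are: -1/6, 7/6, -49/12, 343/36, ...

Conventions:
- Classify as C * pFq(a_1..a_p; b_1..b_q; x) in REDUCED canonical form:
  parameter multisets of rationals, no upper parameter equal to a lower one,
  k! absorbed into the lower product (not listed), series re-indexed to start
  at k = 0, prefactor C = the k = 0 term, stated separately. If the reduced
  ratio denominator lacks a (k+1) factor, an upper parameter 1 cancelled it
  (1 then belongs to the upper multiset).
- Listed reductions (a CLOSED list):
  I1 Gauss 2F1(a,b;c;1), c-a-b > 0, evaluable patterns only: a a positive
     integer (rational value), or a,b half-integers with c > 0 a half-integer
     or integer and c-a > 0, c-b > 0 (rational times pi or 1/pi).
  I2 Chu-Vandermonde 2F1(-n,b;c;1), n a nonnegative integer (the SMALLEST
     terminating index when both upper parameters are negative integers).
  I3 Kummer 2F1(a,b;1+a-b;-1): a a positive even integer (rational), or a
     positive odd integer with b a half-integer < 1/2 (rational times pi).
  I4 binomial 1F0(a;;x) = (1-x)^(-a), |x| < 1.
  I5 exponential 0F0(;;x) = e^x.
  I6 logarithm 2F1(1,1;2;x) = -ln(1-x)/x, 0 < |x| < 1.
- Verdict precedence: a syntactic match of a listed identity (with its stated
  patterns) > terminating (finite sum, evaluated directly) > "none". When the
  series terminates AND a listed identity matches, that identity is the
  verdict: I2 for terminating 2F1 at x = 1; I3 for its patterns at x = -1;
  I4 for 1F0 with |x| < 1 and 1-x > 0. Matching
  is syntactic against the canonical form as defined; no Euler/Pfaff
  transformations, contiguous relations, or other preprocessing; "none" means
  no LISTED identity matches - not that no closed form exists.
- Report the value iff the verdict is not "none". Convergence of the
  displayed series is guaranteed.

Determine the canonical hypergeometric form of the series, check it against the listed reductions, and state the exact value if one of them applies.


At argument -7: a 0F0 with upper {-}, lower {-}, scaled by C = -1/6. Verdict (x = -7): exponential (I5) applies (the 0F0 exponential series at x = -7). Its exact value is (-1/6) * e^(-7).

Key step: t_0 being -1/6, the constant factors (C = -1/6, x = -7) combine into one prefactor.
Step ratio: r(k) = (-7) * 1 / [(k+1)] - rational in k, leading ratio (-7); with t_0 = -1/6, classification follows.


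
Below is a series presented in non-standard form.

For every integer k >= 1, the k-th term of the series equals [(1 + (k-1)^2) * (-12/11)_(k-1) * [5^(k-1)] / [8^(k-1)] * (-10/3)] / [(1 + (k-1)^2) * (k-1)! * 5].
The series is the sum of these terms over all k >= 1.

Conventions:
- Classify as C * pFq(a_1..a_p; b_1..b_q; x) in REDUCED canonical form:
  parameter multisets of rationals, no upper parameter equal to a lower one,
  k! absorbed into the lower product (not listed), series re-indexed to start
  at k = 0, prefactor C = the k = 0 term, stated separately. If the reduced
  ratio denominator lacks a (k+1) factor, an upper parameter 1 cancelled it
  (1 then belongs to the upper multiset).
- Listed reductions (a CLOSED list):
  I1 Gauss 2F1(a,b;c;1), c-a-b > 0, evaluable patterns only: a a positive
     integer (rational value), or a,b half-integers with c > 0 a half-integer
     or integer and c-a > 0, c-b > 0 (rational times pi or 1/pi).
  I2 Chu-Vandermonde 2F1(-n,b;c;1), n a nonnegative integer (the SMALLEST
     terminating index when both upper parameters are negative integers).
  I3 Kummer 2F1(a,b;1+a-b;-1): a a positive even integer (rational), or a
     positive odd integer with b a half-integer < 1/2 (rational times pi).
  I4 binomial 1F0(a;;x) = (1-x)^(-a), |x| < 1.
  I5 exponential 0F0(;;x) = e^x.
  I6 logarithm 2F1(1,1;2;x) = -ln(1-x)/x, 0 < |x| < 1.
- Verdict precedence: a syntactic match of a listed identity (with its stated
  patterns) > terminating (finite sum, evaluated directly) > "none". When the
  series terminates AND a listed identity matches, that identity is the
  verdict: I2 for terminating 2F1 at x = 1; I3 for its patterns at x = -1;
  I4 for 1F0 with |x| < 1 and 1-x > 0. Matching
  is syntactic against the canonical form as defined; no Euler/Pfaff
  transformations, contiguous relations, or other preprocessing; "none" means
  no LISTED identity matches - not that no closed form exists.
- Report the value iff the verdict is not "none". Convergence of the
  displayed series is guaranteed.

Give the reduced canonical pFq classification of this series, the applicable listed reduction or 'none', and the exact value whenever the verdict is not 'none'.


At argument 5/8: a 1F0 with upper {-12/11}, lower {-}, scaled by C = -2/3. Verdict at x = 5/8: the binomial series (I4) matches (the 1F0 binomial series: exponent 12/11, x = 5/8). Exact value: (-2/3) * (3/8)^(12/11).

Structural cue: with t_0 = -2/3, striking the common factor k^2 + 1 reduces the term (C = -2/3, x = 5/8).
Step ratio: r(k) = (5/8) * (k-12/11) / [(k+1)] ; factor over Q: parameters, x = (5/8), and C = -2/3.


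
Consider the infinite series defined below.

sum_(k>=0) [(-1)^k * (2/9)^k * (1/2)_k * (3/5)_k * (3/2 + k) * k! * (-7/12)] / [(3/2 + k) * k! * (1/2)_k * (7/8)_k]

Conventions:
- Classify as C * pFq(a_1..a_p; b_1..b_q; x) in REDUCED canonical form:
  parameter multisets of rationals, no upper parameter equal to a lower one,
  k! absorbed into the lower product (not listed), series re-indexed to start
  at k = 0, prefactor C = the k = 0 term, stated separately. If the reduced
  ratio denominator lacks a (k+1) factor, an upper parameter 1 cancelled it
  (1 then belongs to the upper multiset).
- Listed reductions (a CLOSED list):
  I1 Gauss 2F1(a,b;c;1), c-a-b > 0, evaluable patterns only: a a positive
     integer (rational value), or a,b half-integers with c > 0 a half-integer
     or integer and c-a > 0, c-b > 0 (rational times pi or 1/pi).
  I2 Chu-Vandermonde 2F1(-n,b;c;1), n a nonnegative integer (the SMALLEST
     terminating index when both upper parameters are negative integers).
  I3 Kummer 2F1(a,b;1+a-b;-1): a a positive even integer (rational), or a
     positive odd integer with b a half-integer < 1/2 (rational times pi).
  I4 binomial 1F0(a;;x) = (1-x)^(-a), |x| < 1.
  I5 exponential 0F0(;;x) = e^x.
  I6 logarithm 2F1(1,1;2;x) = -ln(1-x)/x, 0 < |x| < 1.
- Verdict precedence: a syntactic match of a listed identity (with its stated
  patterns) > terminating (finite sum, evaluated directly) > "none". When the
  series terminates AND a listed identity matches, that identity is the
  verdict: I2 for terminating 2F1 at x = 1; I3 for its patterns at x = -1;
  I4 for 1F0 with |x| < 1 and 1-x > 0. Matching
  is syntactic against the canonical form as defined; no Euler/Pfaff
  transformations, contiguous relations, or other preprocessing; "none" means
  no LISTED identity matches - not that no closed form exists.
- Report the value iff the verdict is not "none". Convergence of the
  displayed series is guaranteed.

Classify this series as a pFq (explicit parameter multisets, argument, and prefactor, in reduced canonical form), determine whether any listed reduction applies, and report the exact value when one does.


The series (x = -2/9) is 2F1: upper {3/5, 1}, lower {7/8}, prefactor -7/12. Verdict: none - at argument -2/9 the multisets {3/5, 1} ; {7/8} match no listed identity.

Key observation: with t_0 = -7/12, the parameter 1/2 appears in both the upper and lower lists and cancels (alongside the other common factor).
Ratio: r(k) = (-2/9) * (k+3/5) (k+1) / [(k+7/8) (k+1)] - rational in k. x = (-2/9); t_0 = -7/12; negate the roots.
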